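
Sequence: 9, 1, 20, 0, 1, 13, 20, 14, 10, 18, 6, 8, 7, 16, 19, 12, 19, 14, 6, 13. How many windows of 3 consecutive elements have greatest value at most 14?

(9, 1, 20) → max 20
(1, 20, 0) → max 20
(20, 0, 1) → max 20
(0, 1, 13) → max 13  ≤ 14 ✓
(1, 13, 20) → max 20
(13, 20, 14) → max 20
(20, 14, 10) → max 20
(14, 10, 18) → max 18
(10, 18, 6) → max 18
(18, 6, 8) → max 18
(6, 8, 7) → max 8  ≤ 14 ✓
(8, 7, 16) → max 16
(7, 16, 19) → max 19
(16, 19, 12) → max 19
(19, 12, 19) → max 19
(12, 19, 14) → max 19
(19, 14, 6) → max 19
(14, 6, 13) → max 14  ≤ 14 ✓
3 windows satisfy the condition.

3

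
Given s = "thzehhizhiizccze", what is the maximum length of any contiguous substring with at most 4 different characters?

add t: window [t] (1 distinct), len 1
add h: window [t, h] (2 distinct), len 2
add z: window [t, h, z] (3 distinct), len 3
add e: window [t, h, z, e] (4 distinct), len 4
add h: window [t, h, z, e, h] (4 distinct), len 5
add h: window [t, h, z, e, h, h] (4 distinct), len 6
add i: window [h, z, e, h, h, i] (4 distinct), len 6
add z: window [h, z, e, h, h, i, z] (4 distinct), len 7
add h: window [h, z, e, h, h, i, z, h] (4 distinct), len 8
add i: window [h, z, e, h, h, i, z, h, i] (4 distinct), len 9
add i: window [h, z, e, h, h, i, z, h, i, i] (4 distinct), len 10
add z: window [h, z, e, h, h, i, z, h, i, i, z] (4 distinct), len 11
add c: window [h, h, i, z, h, i, i, z, c] (4 distinct), len 9
add c: window [h, h, i, z, h, i, i, z, c, c] (4 distinct), len 10
add z: window [h, h, i, z, h, i, i, z, c, c, z] (4 distinct), len 11
add e: window [i, i, z, c, c, z, e] (4 distinct), len 7
Longest length with ≤4 distinct: 11.

11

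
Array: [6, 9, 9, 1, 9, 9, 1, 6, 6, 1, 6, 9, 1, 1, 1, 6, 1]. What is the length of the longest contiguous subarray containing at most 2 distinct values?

add 6: window [6] (1 distinct), len 1
add 9: window [6, 9] (2 distinct), len 2
add 9: window [6, 9, 9] (2 distinct), len 3
add 1: window [9, 9, 1] (2 distinct), len 3
add 9: window [9, 9, 1, 9] (2 distinct), len 4
add 9: window [9, 9, 1, 9, 9] (2 distinct), len 5
add 1: window [9, 9, 1, 9, 9, 1] (2 distinct), len 6
add 6: window [1, 6] (2 distinct), len 2
add 6: window [1, 6, 6] (2 distinct), len 3
add 1: window [1, 6, 6, 1] (2 distinct), len 4
add 6: window [1, 6, 6, 1, 6] (2 distinct), len 5
add 9: window [6, 9] (2 distinct), len 2
add 1: window [9, 1] (2 distinct), len 2
add 1: window [9, 1, 1] (2 distinct), len 3
add 1: window [9, 1, 1, 1] (2 distinct), len 4
add 6: window [1, 1, 1, 6] (2 distinct), len 4
add 1: window [1, 1, 1, 6, 1] (2 distinct), len 5
Longest length with ≤2 distinct: 6.

6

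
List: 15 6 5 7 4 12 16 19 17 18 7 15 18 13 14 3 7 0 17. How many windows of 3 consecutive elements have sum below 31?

[15, 6, 5] → sum 26  < 31 ✓
[6, 5, 7] → sum 18  < 31 ✓
[5, 7, 4] → sum 16  < 31 ✓
[7, 4, 12] → sum 23  < 31 ✓
[4, 12, 16] → sum 32
[12, 16, 19] → sum 47
[16, 19, 17] → sum 52
[19, 17, 18] → sum 54
[17, 18, 7] → sum 42
[18, 7, 15] → sum 40
[7, 15, 18] → sum 40
[15, 18, 13] → sum 46
[18, 13, 14] → sum 45
[13, 14, 3] → sum 30  < 31 ✓
[14, 3, 7] → sum 24  < 31 ✓
[3, 7, 0] → sum 10  < 31 ✓
[7, 0, 17] → sum 24  < 31 ✓
8 windows satisfy the condition.

8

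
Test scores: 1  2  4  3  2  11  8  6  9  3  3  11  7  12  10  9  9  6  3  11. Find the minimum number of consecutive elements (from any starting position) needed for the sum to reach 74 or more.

Extend right; whenever the sum reaches 74, record the length and shrink from the left:
add 1: running sum 1 < 74
add 2: running sum 3 < 74
add 4: running sum 7 < 74
add 3: running sum 10 < 74
add 2: running sum 12 < 74
add 11: running sum 23 < 74
add 8: running sum 31 < 74
add 6: running sum 37 < 74
add 9: running sum 46 < 74
add 3: running sum 49 < 74
add 3: running sum 52 < 74
add 11: running sum 63 < 74
add 7: running sum 70 < 74
add 12: shortest ending here [3, 2, 11, 8, 6, 9, 3, 3, 11, 7, 12] sum 75, len 11
add 10: shortest ending here [11, 8, 6, 9, 3, 3, 11, 7, 12, 10] sum 80, len 10
add 9: shortest ending here [8, 6, 9, 3, 3, 11, 7, 12, 10, 9] sum 78, len 10
add 9: shortest ending here [6, 9, 3, 3, 11, 7, 12, 10, 9, 9] sum 79, len 10
add 6: shortest ending here [9, 3, 3, 11, 7, 12, 10, 9, 9, 6] sum 79, len 10
add 3: shortest ending here [9, 3, 3, 11, 7, 12, 10, 9, 9, 6, 3] sum 82, len 11
add 11: shortest ending here [11, 7, 12, 10, 9, 9, 6, 3, 11] sum 78, len 9
Shortest qualifying length: 9.

9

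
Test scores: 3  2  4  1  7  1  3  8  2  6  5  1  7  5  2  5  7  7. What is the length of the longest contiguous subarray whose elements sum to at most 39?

10

add 3: [3] sum 3, len 1
add 2: [3, 2] sum 5, len 2
add 4: [3, 2, 4] sum 9, len 3
add 1: [3, 2, 4, 1] sum 10, len 4
add 7: [3, 2, 4, 1, 7] sum 17, len 5
add 1: [3, 2, 4, 1, 7, 1] sum 18, len 6
add 3: [3, 2, 4, 1, 7, 1, 3] sum 21, len 7
add 8: [3, 2, 4, 1, 7, 1, 3, 8] sum 29, len 8
add 2: [3, 2, 4, 1, 7, 1, 3, 8, 2] sum 31, len 9
add 6: [3, 2, 4, 1, 7, 1, 3, 8, 2, 6] sum 37, len 10
add 5: [2, 4, 1, 7, 1, 3, 8, 2, 6, 5] sum 39, len 10
add 1: [4, 1, 7, 1, 3, 8, 2, 6, 5, 1] sum 38, len 10
add 7: [1, 3, 8, 2, 6, 5, 1, 7] sum 33, len 8
add 5: [1, 3, 8, 2, 6, 5, 1, 7, 5] sum 38, len 9
add 2: [3, 8, 2, 6, 5, 1, 7, 5, 2] sum 39, len 9
add 5: [2, 6, 5, 1, 7, 5, 2, 5] sum 33, len 8
add 7: [6, 5, 1, 7, 5, 2, 5, 7] sum 38, len 8
add 7: [5, 1, 7, 5, 2, 5, 7, 7] sum 39, len 8
Longest length seen: 10.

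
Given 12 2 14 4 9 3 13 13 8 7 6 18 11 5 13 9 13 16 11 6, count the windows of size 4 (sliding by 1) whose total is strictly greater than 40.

6

(12, 2, 14, 4) → sum 32
(2, 14, 4, 9) → sum 29
(14, 4, 9, 3) → sum 30
(4, 9, 3, 13) → sum 29
(9, 3, 13, 13) → sum 38
(3, 13, 13, 8) → sum 37
(13, 13, 8, 7) → sum 41  > 40 ✓
(13, 8, 7, 6) → sum 34
(8, 7, 6, 18) → sum 39
(7, 6, 18, 11) → sum 42  > 40 ✓
(6, 18, 11, 5) → sum 40
(18, 11, 5, 13) → sum 47  > 40 ✓
(11, 5, 13, 9) → sum 38
(5, 13, 9, 13) → sum 40
(13, 9, 13, 16) → sum 51  > 40 ✓
(9, 13, 16, 11) → sum 49  > 40 ✓
(13, 16, 11, 6) → sum 46  > 40 ✓
6 windows satisfy the condition.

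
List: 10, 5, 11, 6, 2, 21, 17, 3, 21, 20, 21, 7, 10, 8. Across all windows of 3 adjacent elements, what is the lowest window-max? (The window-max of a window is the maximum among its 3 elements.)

10

10 5 11 → max 11
5 11 6 → max 11
11 6 2 → max 11
6 2 21 → max 21
2 21 17 → max 21
21 17 3 → max 21
17 3 21 → max 21
3 21 20 → max 21
21 20 21 → max 21
20 21 7 → max 21
21 7 10 → max 21
7 10 8 → max 10
Lowest of these is 10.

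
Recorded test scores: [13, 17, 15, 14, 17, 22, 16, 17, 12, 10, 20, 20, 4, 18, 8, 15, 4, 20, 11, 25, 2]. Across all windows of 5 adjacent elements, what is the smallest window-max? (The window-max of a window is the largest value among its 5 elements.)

17

Window maxs for each of the 17 positions:
13 17 15 14 17 → max 17
17 15 14 17 22 → max 22
15 14 17 22 16 → max 22
14 17 22 16 17 → max 22
17 22 16 17 12 → max 22
22 16 17 12 10 → max 22
16 17 12 10 20 → max 20
17 12 10 20 20 → max 20
12 10 20 20 4 → max 20
10 20 20 4 18 → max 20
20 20 4 18 8 → max 20
20 4 18 8 15 → max 20
4 18 8 15 4 → max 18
18 8 15 4 20 → max 20
8 15 4 20 11 → max 20
15 4 20 11 25 → max 25
4 20 11 25 2 → max 25
Smallest of these is 17.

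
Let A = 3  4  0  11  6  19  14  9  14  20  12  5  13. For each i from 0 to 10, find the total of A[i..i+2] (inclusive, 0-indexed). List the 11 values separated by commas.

7, 15, 17, 36, 39, 42, 37, 43, 46, 37, 30

(3, 4, 0) → sum 7
(4, 0, 11) → sum 15
(0, 11, 6) → sum 17
(11, 6, 19) → sum 36
(6, 19, 14) → sum 39
(19, 14, 9) → sum 42
(14, 9, 14) → sum 37
(9, 14, 20) → sum 43
(14, 20, 12) → sum 46
(20, 12, 5) → sum 37
(12, 5, 13) → sum 30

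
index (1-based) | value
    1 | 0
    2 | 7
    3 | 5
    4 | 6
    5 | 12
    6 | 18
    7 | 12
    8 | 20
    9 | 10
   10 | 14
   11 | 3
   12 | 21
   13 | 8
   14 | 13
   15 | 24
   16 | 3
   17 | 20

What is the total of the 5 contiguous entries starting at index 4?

Elements at indices 4..8: 6, 12, 18, 12, 20
sum(6, 12, 18, 12, 20) = 68

68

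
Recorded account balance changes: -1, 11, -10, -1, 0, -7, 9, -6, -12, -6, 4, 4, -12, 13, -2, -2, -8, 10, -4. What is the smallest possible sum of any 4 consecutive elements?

-1 11 -10 -1 → sum -1
11 -10 -1 0 → sum 0
-10 -1 0 -7 → sum -18
-1 0 -7 9 → sum 1
0 -7 9 -6 → sum -4
-7 9 -6 -12 → sum -16
9 -6 -12 -6 → sum -15
-6 -12 -6 4 → sum -20
-12 -6 4 4 → sum -10
-6 4 4 -12 → sum -10
4 4 -12 13 → sum 9
4 -12 13 -2 → sum 3
-12 13 -2 -2 → sum -3
13 -2 -2 -8 → sum 1
-2 -2 -8 10 → sum -2
-2 -8 10 -4 → sum -4
Smallest of these is -20.

-20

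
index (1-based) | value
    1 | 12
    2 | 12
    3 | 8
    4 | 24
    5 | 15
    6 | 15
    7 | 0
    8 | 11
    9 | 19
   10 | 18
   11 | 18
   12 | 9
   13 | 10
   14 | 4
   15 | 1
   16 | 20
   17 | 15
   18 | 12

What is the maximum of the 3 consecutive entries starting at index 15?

20

Elements at indices 15..17: 1, 20, 15
max(1, 20, 15) = 20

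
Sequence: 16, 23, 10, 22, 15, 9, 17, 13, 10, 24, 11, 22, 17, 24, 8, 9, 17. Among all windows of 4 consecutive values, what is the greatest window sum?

16 23 10 22 → sum 71
23 10 22 15 → sum 70
10 22 15 9 → sum 56
22 15 9 17 → sum 63
15 9 17 13 → sum 54
9 17 13 10 → sum 49
17 13 10 24 → sum 64
13 10 24 11 → sum 58
10 24 11 22 → sum 67
24 11 22 17 → sum 74
11 22 17 24 → sum 74
22 17 24 8 → sum 71
17 24 8 9 → sum 58
24 8 9 17 → sum 58
Greatest of these is 74.

74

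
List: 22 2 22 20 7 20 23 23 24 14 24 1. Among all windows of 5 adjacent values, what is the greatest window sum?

108

[22, 2, 22, 20, 7] → sum 73
[2, 22, 20, 7, 20] → sum 71
[22, 20, 7, 20, 23] → sum 92
[20, 7, 20, 23, 23] → sum 93
[7, 20, 23, 23, 24] → sum 97
[20, 23, 23, 24, 14] → sum 104
[23, 23, 24, 14, 24] → sum 108
[23, 24, 14, 24, 1] → sum 86
Greatest of these is 108.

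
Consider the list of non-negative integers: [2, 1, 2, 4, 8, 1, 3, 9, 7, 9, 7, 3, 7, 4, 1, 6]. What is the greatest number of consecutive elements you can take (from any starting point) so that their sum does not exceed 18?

[2] sum 2 len 1
[2, 1] sum 3 len 2
[2, 1, 2] sum 5 len 3
[2, 1, 2, 4] sum 9 len 4
[2, 1, 2, 4, 8] sum 17 len 5
[2, 1, 2, 4, 8, 1] sum 18 len 6
[2, 4, 8, 1, 3] sum 18 len 5
[1, 3, 9] sum 13 len 3
[9, 7] sum 16 len 2
[7, 9] sum 16 len 2
[9, 7] sum 16 len 2
[7, 3] sum 10 len 2
[7, 3, 7] sum 17 len 3
[3, 7, 4] sum 14 len 3
[3, 7, 4, 1] sum 15 len 4
[7, 4, 1, 6] sum 18 len 4
Longest length seen: 6.

6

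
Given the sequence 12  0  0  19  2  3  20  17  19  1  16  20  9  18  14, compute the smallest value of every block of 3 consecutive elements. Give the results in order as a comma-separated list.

0, 0, 0, 2, 2, 3, 17, 1, 1, 1, 9, 9, 9

12 0 0 → min 0
0 0 19 → min 0
0 19 2 → min 0
19 2 3 → min 2
2 3 20 → min 2
3 20 17 → min 3
20 17 19 → min 17
17 19 1 → min 1
19 1 16 → min 1
1 16 20 → min 1
16 20 9 → min 9
20 9 18 → min 9
9 18 14 → min 9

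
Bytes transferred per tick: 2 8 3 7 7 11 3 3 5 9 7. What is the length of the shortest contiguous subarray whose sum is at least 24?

add 2: running sum 2 < 24
add 8: running sum 10 < 24
add 3: running sum 13 < 24
add 7: running sum 20 < 24
add 7: shortest ending here [8, 3, 7, 7] sum 25, len 4
add 11: shortest ending here [7, 7, 11] sum 25, len 3
add 3: shortest ending here [7, 7, 11, 3] sum 28, len 4
add 3: shortest ending here [7, 11, 3, 3] sum 24, len 4
add 5: shortest ending here [7, 11, 3, 3, 5] sum 29, len 5
add 9: shortest ending here [11, 3, 3, 5, 9] sum 31, len 5
add 7: shortest ending here [3, 5, 9, 7] sum 24, len 4
Shortest qualifying length: 3.

3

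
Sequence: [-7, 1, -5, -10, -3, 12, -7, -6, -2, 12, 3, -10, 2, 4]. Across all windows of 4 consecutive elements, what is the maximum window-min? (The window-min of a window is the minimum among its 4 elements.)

(-7, 1, -5, -10) → min -10
(1, -5, -10, -3) → min -10
(-5, -10, -3, 12) → min -10
(-10, -3, 12, -7) → min -10
(-3, 12, -7, -6) → min -7
(12, -7, -6, -2) → min -7
(-7, -6, -2, 12) → min -7
(-6, -2, 12, 3) → min -6
(-2, 12, 3, -10) → min -10
(12, 3, -10, 2) → min -10
(3, -10, 2, 4) → min -10
Maximum of these is -6.

-6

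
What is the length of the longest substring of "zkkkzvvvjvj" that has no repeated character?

[z] len 1
[z, k] len 2
[k] len 1
[k] len 1
[k, z] len 2
[k, z, v] len 3
[v] len 1
[v] len 1
[v, j] len 2
[j, v] len 2
[v, j] len 2
Longest all-distinct length: 3.

3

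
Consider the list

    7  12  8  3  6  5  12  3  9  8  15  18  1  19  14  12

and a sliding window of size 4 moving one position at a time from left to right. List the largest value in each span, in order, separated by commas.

Sliding a size-4 window across the 16 values:
(7, 12, 8, 3) → max 12
(12, 8, 3, 6) → max 12
(8, 3, 6, 5) → max 8
(3, 6, 5, 12) → max 12
(6, 5, 12, 3) → max 12
(5, 12, 3, 9) → max 12
(12, 3, 9, 8) → max 12
(3, 9, 8, 15) → max 15
(9, 8, 15, 18) → max 18
(8, 15, 18, 1) → max 18
(15, 18, 1, 19) → max 19
(18, 1, 19, 14) → max 19
(1, 19, 14, 12) → max 19

12, 12, 8, 12, 12, 12, 12, 15, 18, 18, 19, 19, 19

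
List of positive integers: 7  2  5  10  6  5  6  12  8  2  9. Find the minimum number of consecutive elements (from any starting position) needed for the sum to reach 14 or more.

Extend right; whenever the sum reaches 14, record the length and shrink from the left:
add 7: running sum 7 < 14
add 2: running sum 9 < 14
add 5: shortest ending here [7, 2, 5] sum 14, len 3
add 10: shortest ending here [5, 10] sum 15, len 2
add 6: shortest ending here [10, 6] sum 16, len 2
add 5: shortest ending here [10, 6, 5] sum 21, len 3
add 6: shortest ending here [6, 5, 6] sum 17, len 3
add 12: shortest ending here [6, 12] sum 18, len 2
add 8: shortest ending here [12, 8] sum 20, len 2
add 2: shortest ending here [12, 8, 2] sum 22, len 3
add 9: shortest ending here [8, 2, 9] sum 19, len 3
Shortest qualifying length: 2.

2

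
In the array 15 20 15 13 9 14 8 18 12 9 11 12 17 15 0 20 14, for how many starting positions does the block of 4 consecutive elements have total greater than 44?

11

(15, 20, 15, 13) → sum 63  > 44 ✓
(20, 15, 13, 9) → sum 57  > 44 ✓
(15, 13, 9, 14) → sum 51  > 44 ✓
(13, 9, 14, 8) → sum 44
(9, 14, 8, 18) → sum 49  > 44 ✓
(14, 8, 18, 12) → sum 52  > 44 ✓
(8, 18, 12, 9) → sum 47  > 44 ✓
(18, 12, 9, 11) → sum 50  > 44 ✓
(12, 9, 11, 12) → sum 44
(9, 11, 12, 17) → sum 49  > 44 ✓
(11, 12, 17, 15) → sum 55  > 44 ✓
(12, 17, 15, 0) → sum 44
(17, 15, 0, 20) → sum 52  > 44 ✓
(15, 0, 20, 14) → sum 49  > 44 ✓
11 windows satisfy the condition.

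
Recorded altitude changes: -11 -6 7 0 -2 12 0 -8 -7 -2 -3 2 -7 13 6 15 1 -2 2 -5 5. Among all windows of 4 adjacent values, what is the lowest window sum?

(-11, -6, 7, 0) → sum -10
(-6, 7, 0, -2) → sum -1
(7, 0, -2, 12) → sum 17
(0, -2, 12, 0) → sum 10
(-2, 12, 0, -8) → sum 2
(12, 0, -8, -7) → sum -3
(0, -8, -7, -2) → sum -17
(-8, -7, -2, -3) → sum -20
(-7, -2, -3, 2) → sum -10
(-2, -3, 2, -7) → sum -10
(-3, 2, -7, 13) → sum 5
(2, -7, 13, 6) → sum 14
(-7, 13, 6, 15) → sum 27
(13, 6, 15, 1) → sum 35
(6, 15, 1, -2) → sum 20
(15, 1, -2, 2) → sum 16
(1, -2, 2, -5) → sum -4
(-2, 2, -5, 5) → sum 0
Lowest of these is -20.

-20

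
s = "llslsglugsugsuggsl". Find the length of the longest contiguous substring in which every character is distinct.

add l: [l] len 1
add l (repeat l, move left end past it): [l] len 1
add s: [l, s] len 2
add l (repeat l, move left end past it): [s, l] len 2
add s (repeat s, move left end past it): [l, s] len 2
add g: [l, s, g] len 3
add l (repeat l, move left end past it): [s, g, l] len 3
add u: [s, g, l, u] len 4
add g (repeat g, move left end past it): [l, u, g] len 3
add s: [l, u, g, s] len 4
add u (repeat u, move left end past it): [g, s, u] len 3
add g (repeat g, move left end past it): [s, u, g] len 3
add s (repeat s, move left end past it): [u, g, s] len 3
add u (repeat u, move left end past it): [g, s, u] len 3
add g (repeat g, move left end past it): [s, u, g] len 3
add g (repeat g, move left end past it): [g] len 1
add s: [g, s] len 2
add l: [g, s, l] len 3
Longest all-distinct length: 4.

4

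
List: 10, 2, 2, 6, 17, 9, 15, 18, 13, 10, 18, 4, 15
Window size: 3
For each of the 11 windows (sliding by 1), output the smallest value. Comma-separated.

2, 2, 2, 6, 9, 9, 13, 10, 10, 4, 4

[10, 2, 2] → min 2
[2, 2, 6] → min 2
[2, 6, 17] → min 2
[6, 17, 9] → min 6
[17, 9, 15] → min 9
[9, 15, 18] → min 9
[15, 18, 13] → min 13
[18, 13, 10] → min 10
[13, 10, 18] → min 10
[10, 18, 4] → min 4
[18, 4, 15] → min 4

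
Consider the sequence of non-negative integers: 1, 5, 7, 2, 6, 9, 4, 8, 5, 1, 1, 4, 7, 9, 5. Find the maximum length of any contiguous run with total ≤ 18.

[1] sum 1 len 1
[1, 5] sum 6 len 2
[1, 5, 7] sum 13 len 3
[1, 5, 7, 2] sum 15 len 4
[7, 2, 6] sum 15 len 3
[2, 6, 9] sum 17 len 3
[9, 4] sum 13 len 2
[4, 8] sum 12 len 2
[4, 8, 5] sum 17 len 3
[4, 8, 5, 1] sum 18 len 4
[8, 5, 1, 1] sum 15 len 4
[5, 1, 1, 4] sum 11 len 4
[5, 1, 1, 4, 7] sum 18 len 5
[7, 9] sum 16 len 2
[9, 5] sum 14 len 2
Longest length seen: 5.

5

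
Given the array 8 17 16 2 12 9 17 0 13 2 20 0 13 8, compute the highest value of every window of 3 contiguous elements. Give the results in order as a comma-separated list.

17, 17, 16, 12, 17, 17, 17, 13, 20, 20, 20, 13

Sliding a size-3 window across the 14 values:
8 17 16 → max 17
17 16 2 → max 17
16 2 12 → max 16
2 12 9 → max 12
12 9 17 → max 17
9 17 0 → max 17
17 0 13 → max 17
0 13 2 → max 13
13 2 20 → max 20
2 20 0 → max 20
20 0 13 → max 20
0 13 8 → max 13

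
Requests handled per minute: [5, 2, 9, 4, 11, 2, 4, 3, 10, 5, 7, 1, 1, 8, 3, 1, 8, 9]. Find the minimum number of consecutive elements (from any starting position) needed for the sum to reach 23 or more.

3

add 5: running sum 5 < 23
add 2: running sum 7 < 23
add 9: running sum 16 < 23
add 4: running sum 20 < 23
end 4: [9, 4, 11] sum 24, len 3
end 5: [9, 4, 11, 2] sum 26, len 4
end 6: [9, 4, 11, 2, 4] sum 30, len 5
end 7: [4, 11, 2, 4, 3] sum 24, len 5
end 8: [11, 2, 4, 3, 10] sum 30, len 5
end 9: [2, 4, 3, 10, 5] sum 24, len 5
end 10: [3, 10, 5, 7] sum 25, len 4
end 11: [10, 5, 7, 1] sum 23, len 4
end 12: [10, 5, 7, 1, 1] sum 24, len 5
end 13: [10, 5, 7, 1, 1, 8] sum 32, len 6
end 14: [5, 7, 1, 1, 8, 3] sum 25, len 6
end 15: [5, 7, 1, 1, 8, 3, 1] sum 26, len 7
end 16: [7, 1, 1, 8, 3, 1, 8] sum 29, len 7
end 17: [8, 3, 1, 8, 9] sum 29, len 5
Shortest qualifying length: 3.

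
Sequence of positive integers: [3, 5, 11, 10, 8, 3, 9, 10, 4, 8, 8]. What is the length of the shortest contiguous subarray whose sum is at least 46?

6

Extend right; whenever the sum reaches 46, record the length and shrink from the left:
add 3: running sum 3 < 46
add 5: running sum 8 < 46
add 11: running sum 19 < 46
add 10: running sum 29 < 46
add 8: running sum 37 < 46
add 3: running sum 40 < 46
end 6: [5, 11, 10, 8, 3, 9] sum 46, len 6
end 7: [11, 10, 8, 3, 9, 10] sum 51, len 6
end 8: [11, 10, 8, 3, 9, 10, 4] sum 55, len 7
end 9: [10, 8, 3, 9, 10, 4, 8] sum 52, len 7
end 10: [8, 3, 9, 10, 4, 8, 8] sum 50, len 7
Shortest qualifying length: 6.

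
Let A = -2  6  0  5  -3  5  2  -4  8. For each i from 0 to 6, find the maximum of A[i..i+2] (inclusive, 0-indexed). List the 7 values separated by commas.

[-2, 6, 0] → max 6
[6, 0, 5] → max 6
[0, 5, -3] → max 5
[5, -3, 5] → max 5
[-3, 5, 2] → max 5
[5, 2, -4] → max 5
[2, -4, 8] → max 8

6, 6, 5, 5, 5, 5, 8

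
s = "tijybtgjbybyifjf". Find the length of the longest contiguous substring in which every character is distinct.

[t] len 1
[t, i] len 2
[t, i, j] len 3
[t, i, j, y] len 4
[t, i, j, y, b] len 5
[i, j, y, b, t] len 5
[i, j, y, b, t, g] len 6
[y, b, t, g, j] len 5
[t, g, j, b] len 4
[t, g, j, b, y] len 5
[y, b] len 2
[b, y] len 2
[b, y, i] len 3
[b, y, i, f] len 4
[b, y, i, f, j] len 5
[j, f] len 2
Longest all-distinct length: 6.

6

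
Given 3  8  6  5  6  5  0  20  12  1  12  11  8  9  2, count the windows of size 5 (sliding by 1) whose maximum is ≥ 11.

[3, 8, 6, 5, 6] → max 8
[8, 6, 5, 6, 5] → max 8
[6, 5, 6, 5, 0] → max 6
[5, 6, 5, 0, 20] → max 20  ≥ 11 ✓
[6, 5, 0, 20, 12] → max 20  ≥ 11 ✓
[5, 0, 20, 12, 1] → max 20  ≥ 11 ✓
[0, 20, 12, 1, 12] → max 20  ≥ 11 ✓
[20, 12, 1, 12, 11] → max 20  ≥ 11 ✓
[12, 1, 12, 11, 8] → max 12  ≥ 11 ✓
[1, 12, 11, 8, 9] → max 12  ≥ 11 ✓
[12, 11, 8, 9, 2] → max 12  ≥ 11 ✓
8 windows satisfy the condition.

8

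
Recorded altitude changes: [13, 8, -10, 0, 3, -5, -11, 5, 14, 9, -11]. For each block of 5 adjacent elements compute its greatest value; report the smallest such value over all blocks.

13 8 -10 0 3 → max 13
8 -10 0 3 -5 → max 8
-10 0 3 -5 -11 → max 3
0 3 -5 -11 5 → max 5
3 -5 -11 5 14 → max 14
-5 -11 5 14 9 → max 14
-11 5 14 9 -11 → max 14
Smallest of these is 3.

3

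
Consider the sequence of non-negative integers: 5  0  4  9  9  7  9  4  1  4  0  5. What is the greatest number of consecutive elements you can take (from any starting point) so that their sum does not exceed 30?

Extend to the right; shrink from the left whenever the sum exceeds 30:
→ 5: sum 5, len 1
→ 0: sum 5, len 2
→ 4: sum 9, len 3
→ 9: sum 18, len 4
→ 9: sum 27, len 5
→ 7 (dropped 5): sum 29, len 5
→ 9 (dropped 0, 4, 9): sum 25, len 3
→ 4: sum 29, len 4
→ 1: sum 30, len 5
→ 4 (dropped 9): sum 25, len 5
→ 0: sum 25, len 6
→ 5: sum 30, len 7
Longest length seen: 7.

7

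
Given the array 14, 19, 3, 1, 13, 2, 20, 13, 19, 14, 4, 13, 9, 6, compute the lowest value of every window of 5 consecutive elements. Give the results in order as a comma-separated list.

14 19 3 1 13 → min 1
19 3 1 13 2 → min 1
3 1 13 2 20 → min 1
1 13 2 20 13 → min 1
13 2 20 13 19 → min 2
2 20 13 19 14 → min 2
20 13 19 14 4 → min 4
13 19 14 4 13 → min 4
19 14 4 13 9 → min 4
14 4 13 9 6 → min 4

1, 1, 1, 1, 2, 2, 4, 4, 4, 4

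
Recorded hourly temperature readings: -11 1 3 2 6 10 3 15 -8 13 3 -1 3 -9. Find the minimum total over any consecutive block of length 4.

-5

Window sums for each of the 11 positions:
(-11, 1, 3, 2) → sum -5
(1, 3, 2, 6) → sum 12
(3, 2, 6, 10) → sum 21
(2, 6, 10, 3) → sum 21
(6, 10, 3, 15) → sum 34
(10, 3, 15, -8) → sum 20
(3, 15, -8, 13) → sum 23
(15, -8, 13, 3) → sum 23
(-8, 13, 3, -1) → sum 7
(13, 3, -1, 3) → sum 18
(3, -1, 3, -9) → sum -4
Minimum of these is -5.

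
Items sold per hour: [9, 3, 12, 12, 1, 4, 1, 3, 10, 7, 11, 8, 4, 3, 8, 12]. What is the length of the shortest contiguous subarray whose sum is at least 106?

add 9: running sum 9 < 106
add 3: running sum 12 < 106
add 12: running sum 24 < 106
add 12: running sum 36 < 106
add 1: running sum 37 < 106
add 4: running sum 41 < 106
add 1: running sum 42 < 106
add 3: running sum 45 < 106
add 10: running sum 55 < 106
add 7: running sum 62 < 106
add 11: running sum 73 < 106
add 8: running sum 81 < 106
add 4: running sum 85 < 106
add 3: running sum 88 < 106
add 8: running sum 96 < 106
add 12: shortest ending here [9, 3, 12, 12, 1, 4, 1, 3, 10, 7, 11, 8, 4, 3, 8, 12] sum 108, len 16
Shortest qualifying length: 16.

16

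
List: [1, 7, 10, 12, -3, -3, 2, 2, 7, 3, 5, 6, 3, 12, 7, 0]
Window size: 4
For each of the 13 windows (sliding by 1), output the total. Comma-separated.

(1, 7, 10, 12) → sum 30
(7, 10, 12, -3) → sum 26
(10, 12, -3, -3) → sum 16
(12, -3, -3, 2) → sum 8
(-3, -3, 2, 2) → sum -2
(-3, 2, 2, 7) → sum 8
(2, 2, 7, 3) → sum 14
(2, 7, 3, 5) → sum 17
(7, 3, 5, 6) → sum 21
(3, 5, 6, 3) → sum 17
(5, 6, 3, 12) → sum 26
(6, 3, 12, 7) → sum 28
(3, 12, 7, 0) → sum 22

30, 26, 16, 8, -2, 8, 14, 17, 21, 17, 26, 28, 22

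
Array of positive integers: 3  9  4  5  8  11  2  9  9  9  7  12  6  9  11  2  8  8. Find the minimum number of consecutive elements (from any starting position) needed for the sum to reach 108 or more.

14

add 3: running sum 3 < 108
add 9: running sum 12 < 108
add 4: running sum 16 < 108
add 5: running sum 21 < 108
add 8: running sum 29 < 108
add 11: running sum 40 < 108
add 2: running sum 42 < 108
add 9: running sum 51 < 108
add 9: running sum 60 < 108
add 9: running sum 69 < 108
add 7: running sum 76 < 108
add 12: running sum 88 < 108
add 6: running sum 94 < 108
add 9: running sum 103 < 108
add 11: shortest ending here [9, 4, 5, 8, 11, 2, 9, 9, 9, 7, 12, 6, 9, 11] sum 111, len 14
add 2: shortest ending here [9, 4, 5, 8, 11, 2, 9, 9, 9, 7, 12, 6, 9, 11, 2] sum 113, len 15
add 8: shortest ending here [5, 8, 11, 2, 9, 9, 9, 7, 12, 6, 9, 11, 2, 8] sum 108, len 14
add 8: shortest ending here [8, 11, 2, 9, 9, 9, 7, 12, 6, 9, 11, 2, 8, 8] sum 111, len 14
Shortest qualifying length: 14.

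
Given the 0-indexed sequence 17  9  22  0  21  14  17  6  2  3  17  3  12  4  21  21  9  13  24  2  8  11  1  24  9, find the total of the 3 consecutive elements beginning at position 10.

32

Elements at indices 10..12: 17, 3, 12
sum(17, 3, 12) = 32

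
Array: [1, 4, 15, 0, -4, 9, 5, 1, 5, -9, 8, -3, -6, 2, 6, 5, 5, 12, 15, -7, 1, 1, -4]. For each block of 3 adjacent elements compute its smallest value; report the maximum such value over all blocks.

(1, 4, 15) → min 1
(4, 15, 0) → min 0
(15, 0, -4) → min -4
(0, -4, 9) → min -4
(-4, 9, 5) → min -4
(9, 5, 1) → min 1
(5, 1, 5) → min 1
(1, 5, -9) → min -9
(5, -9, 8) → min -9
(-9, 8, -3) → min -9
(8, -3, -6) → min -6
(-3, -6, 2) → min -6
(-6, 2, 6) → min -6
(2, 6, 5) → min 2
(6, 5, 5) → min 5
(5, 5, 12) → min 5
(5, 12, 15) → min 5
(12, 15, -7) → min -7
(15, -7, 1) → min -7
(-7, 1, 1) → min -7
(1, 1, -4) → min -4
Maximum of these is 5.

5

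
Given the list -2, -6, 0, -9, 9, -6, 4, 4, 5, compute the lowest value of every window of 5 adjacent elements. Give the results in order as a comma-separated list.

Sliding a size-5 window across the 9 values:
-2 -6 0 -9 9 → min -9
-6 0 -9 9 -6 → min -9
0 -9 9 -6 4 → min -9
-9 9 -6 4 4 → min -9
9 -6 4 4 5 → min -6

-9, -9, -9, -9, -6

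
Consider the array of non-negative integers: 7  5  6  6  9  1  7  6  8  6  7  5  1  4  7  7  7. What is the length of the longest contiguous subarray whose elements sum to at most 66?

12

→ 7: sum 7, len 1
→ 5: sum 12, len 2
→ 6: sum 18, len 3
→ 6: sum 24, len 4
→ 9: sum 33, len 5
→ 1: sum 34, len 6
→ 7: sum 41, len 7
→ 6: sum 47, len 8
→ 8: sum 55, len 9
→ 6: sum 61, len 10
→ 7 (dropped 7): sum 61, len 10
→ 5: sum 66, len 11
→ 1 (dropped 5): sum 62, len 11
→ 4: sum 66, len 12
→ 7 (dropped 6, 6): sum 61, len 11
→ 7 (dropped 9): sum 59, len 11
→ 7: sum 66, len 12
Longest length seen: 12.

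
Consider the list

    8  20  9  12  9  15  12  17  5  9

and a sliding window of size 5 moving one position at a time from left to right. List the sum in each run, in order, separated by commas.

Sliding a size-5 window across the 10 values:
[8, 20, 9, 12, 9] → sum 58
[20, 9, 12, 9, 15] → sum 65
[9, 12, 9, 15, 12] → sum 57
[12, 9, 15, 12, 17] → sum 65
[9, 15, 12, 17, 5] → sum 58
[15, 12, 17, 5, 9] → sum 58

58, 65, 57, 65, 58, 58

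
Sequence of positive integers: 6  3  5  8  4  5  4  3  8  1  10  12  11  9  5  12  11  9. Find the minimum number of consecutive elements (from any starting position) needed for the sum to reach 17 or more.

2

add 6: running sum 6 < 17
add 3: running sum 9 < 17
add 5: running sum 14 < 17
add 8: shortest ending here [6, 3, 5, 8] sum 22, len 4
add 4: shortest ending here [5, 8, 4] sum 17, len 3
add 5: shortest ending here [8, 4, 5] sum 17, len 3
add 4: shortest ending here [8, 4, 5, 4] sum 21, len 4
add 3: shortest ending here [8, 4, 5, 4, 3] sum 24, len 5
add 8: shortest ending here [5, 4, 3, 8] sum 20, len 4
add 1: shortest ending here [5, 4, 3, 8, 1] sum 21, len 5
add 10: shortest ending here [8, 1, 10] sum 19, len 3
add 12: shortest ending here [10, 12] sum 22, len 2
add 11: shortest ending here [12, 11] sum 23, len 2
add 9: shortest ending here [11, 9] sum 20, len 2
add 5: shortest ending here [11, 9, 5] sum 25, len 3
add 12: shortest ending here [5, 12] sum 17, len 2
add 11: shortest ending here [12, 11] sum 23, len 2
add 9: shortest ending here [11, 9] sum 20, len 2
Shortest qualifying length: 2.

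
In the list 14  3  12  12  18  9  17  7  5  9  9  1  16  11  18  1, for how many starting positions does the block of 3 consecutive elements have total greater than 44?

1

[14, 3, 12] → sum 29
[3, 12, 12] → sum 27
[12, 12, 18] → sum 42
[12, 18, 9] → sum 39
[18, 9, 17] → sum 44
[9, 17, 7] → sum 33
[17, 7, 5] → sum 29
[7, 5, 9] → sum 21
[5, 9, 9] → sum 23
[9, 9, 1] → sum 19
[9, 1, 16] → sum 26
[1, 16, 11] → sum 28
[16, 11, 18] → sum 45  > 44 ✓
[11, 18, 1] → sum 30
1 window satisfy the condition.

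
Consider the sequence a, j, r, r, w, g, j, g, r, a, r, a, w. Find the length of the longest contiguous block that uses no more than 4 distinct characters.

Extend right; when distinct count exceeds 4, shrink from the left:
[a] 1 distinct, len 1
[a, j] 2 distinct, len 2
[a, j, r] 3 distinct, len 3
[a, j, r, r] 3 distinct, len 4
[a, j, r, r, w] 4 distinct, len 5
[j, r, r, w, g] 4 distinct, len 5
[j, r, r, w, g, j] 4 distinct, len 6
[j, r, r, w, g, j, g] 4 distinct, len 7
[j, r, r, w, g, j, g, r] 4 distinct, len 8
[g, j, g, r, a] 4 distinct, len 5
[g, j, g, r, a, r] 4 distinct, len 6
[g, j, g, r, a, r, a] 4 distinct, len 7
[g, r, a, r, a, w] 4 distinct, len 6
Longest length with ≤4 distinct: 8.

8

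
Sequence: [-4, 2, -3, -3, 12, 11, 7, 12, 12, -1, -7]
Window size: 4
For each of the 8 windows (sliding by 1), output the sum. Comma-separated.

Sliding a size-4 window across the 11 values:
[-4, 2, -3, -3] → sum -8
[2, -3, -3, 12] → sum 8
[-3, -3, 12, 11] → sum 17
[-3, 12, 11, 7] → sum 27
[12, 11, 7, 12] → sum 42
[11, 7, 12, 12] → sum 42
[7, 12, 12, -1] → sum 30
[12, 12, -1, -7] → sum 16

-8, 8, 17, 27, 42, 42, 30, 16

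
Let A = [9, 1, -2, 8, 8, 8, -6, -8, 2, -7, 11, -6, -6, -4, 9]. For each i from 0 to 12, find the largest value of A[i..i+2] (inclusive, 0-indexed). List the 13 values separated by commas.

Sliding a size-3 window across the 15 values:
[9, 1, -2] → max 9
[1, -2, 8] → max 8
[-2, 8, 8] → max 8
[8, 8, 8] → max 8
[8, 8, -6] → max 8
[8, -6, -8] → max 8
[-6, -8, 2] → max 2
[-8, 2, -7] → max 2
[2, -7, 11] → max 11
[-7, 11, -6] → max 11
[11, -6, -6] → max 11
[-6, -6, -4] → max -4
[-6, -4, 9] → max 9

9, 8, 8, 8, 8, 8, 2, 2, 11, 11, 11, -4, 9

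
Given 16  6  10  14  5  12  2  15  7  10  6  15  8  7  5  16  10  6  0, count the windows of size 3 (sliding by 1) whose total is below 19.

16 6 10 → sum 32
6 10 14 → sum 30
10 14 5 → sum 29
14 5 12 → sum 31
5 12 2 → sum 19
12 2 15 → sum 29
2 15 7 → sum 24
15 7 10 → sum 32
7 10 6 → sum 23
10 6 15 → sum 31
6 15 8 → sum 29
15 8 7 → sum 30
8 7 5 → sum 20
7 5 16 → sum 28
5 16 10 → sum 31
16 10 6 → sum 32
10 6 0 → sum 16  < 19 ✓
1 window satisfy the condition.

1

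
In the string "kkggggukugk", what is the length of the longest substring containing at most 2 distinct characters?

[k] 1 distinct, len 1
[k, k] 1 distinct, len 2
[k, k, g] 2 distinct, len 3
[k, k, g, g] 2 distinct, len 4
[k, k, g, g, g] 2 distinct, len 5
[k, k, g, g, g, g] 2 distinct, len 6
[g, g, g, g, u] 2 distinct, len 5
[u, k] 2 distinct, len 2
[u, k, u] 2 distinct, len 3
[u, g] 2 distinct, len 2
[g, k] 2 distinct, len 2
Longest length with ≤2 distinct: 6.

6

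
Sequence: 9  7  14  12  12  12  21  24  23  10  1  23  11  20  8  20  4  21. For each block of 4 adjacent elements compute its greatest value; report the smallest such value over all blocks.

[9, 7, 14, 12] → max 14
[7, 14, 12, 12] → max 14
[14, 12, 12, 12] → max 14
[12, 12, 12, 21] → max 21
[12, 12, 21, 24] → max 24
[12, 21, 24, 23] → max 24
[21, 24, 23, 10] → max 24
[24, 23, 10, 1] → max 24
[23, 10, 1, 23] → max 23
[10, 1, 23, 11] → max 23
[1, 23, 11, 20] → max 23
[23, 11, 20, 8] → max 23
[11, 20, 8, 20] → max 20
[20, 8, 20, 4] → max 20
[8, 20, 4, 21] → max 21
Smallest of these is 14.

14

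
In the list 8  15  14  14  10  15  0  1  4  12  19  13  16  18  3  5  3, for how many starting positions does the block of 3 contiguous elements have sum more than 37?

6

8 15 14 → sum 37
15 14 14 → sum 43  > 37 ✓
14 14 10 → sum 38  > 37 ✓
14 10 15 → sum 39  > 37 ✓
10 15 0 → sum 25
15 0 1 → sum 16
0 1 4 → sum 5
1 4 12 → sum 17
4 12 19 → sum 35
12 19 13 → sum 44  > 37 ✓
19 13 16 → sum 48  > 37 ✓
13 16 18 → sum 47  > 37 ✓
16 18 3 → sum 37
18 3 5 → sum 26
3 5 3 → sum 11
6 windows satisfy the condition.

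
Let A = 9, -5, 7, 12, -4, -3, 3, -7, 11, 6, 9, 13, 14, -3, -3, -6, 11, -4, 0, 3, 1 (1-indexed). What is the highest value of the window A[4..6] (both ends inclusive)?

12

Elements at indices 4..6: 12, -4, -3
max(12, -4, -3) = 12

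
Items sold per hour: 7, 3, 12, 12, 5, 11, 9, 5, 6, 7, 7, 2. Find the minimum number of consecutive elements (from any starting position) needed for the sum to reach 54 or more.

Extend right; whenever the sum reaches 54, record the length and shrink from the left:
add 7: running sum 7 < 54
add 3: running sum 10 < 54
add 12: running sum 22 < 54
add 12: running sum 34 < 54
add 5: running sum 39 < 54
add 11: running sum 50 < 54
add 9: shortest ending here [7, 3, 12, 12, 5, 11, 9] sum 59, len 7
add 5: shortest ending here [12, 12, 5, 11, 9, 5] sum 54, len 6
add 6: shortest ending here [12, 12, 5, 11, 9, 5, 6] sum 60, len 7
add 7: shortest ending here [12, 5, 11, 9, 5, 6, 7] sum 55, len 7
add 7: shortest ending here [12, 5, 11, 9, 5, 6, 7, 7] sum 62, len 8
add 2: shortest ending here [12, 5, 11, 9, 5, 6, 7, 7, 2] sum 64, len 9
Shortest qualifying length: 6.

6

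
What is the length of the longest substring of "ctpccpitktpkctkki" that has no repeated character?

5

[c] len 1
[c, t] len 2
[c, t, p] len 3
[t, p, c] len 3
[c] len 1
[c, p] len 2
[c, p, i] len 3
[c, p, i, t] len 4
[c, p, i, t, k] len 5
[k, t] len 2
[k, t, p] len 3
[t, p, k] len 3
[t, p, k, c] len 4
[p, k, c, t] len 4
[c, t, k] len 3
[k] len 1
[k, i] len 2
Longest all-distinct length: 5.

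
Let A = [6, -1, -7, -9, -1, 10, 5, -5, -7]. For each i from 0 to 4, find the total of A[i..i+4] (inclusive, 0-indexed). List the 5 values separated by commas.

-12, -8, -2, 0, 2

Sliding a size-5 window across the 9 values:
[6, -1, -7, -9, -1] → sum -12
[-1, -7, -9, -1, 10] → sum -8
[-7, -9, -1, 10, 5] → sum -2
[-9, -1, 10, 5, -5] → sum 0
[-1, 10, 5, -5, -7] → sum 2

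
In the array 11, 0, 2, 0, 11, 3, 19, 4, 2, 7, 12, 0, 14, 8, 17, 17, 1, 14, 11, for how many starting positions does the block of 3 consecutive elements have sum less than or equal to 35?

15

(11, 0, 2) → sum 13  ≤ 35 ✓
(0, 2, 0) → sum 2  ≤ 35 ✓
(2, 0, 11) → sum 13  ≤ 35 ✓
(0, 11, 3) → sum 14  ≤ 35 ✓
(11, 3, 19) → sum 33  ≤ 35 ✓
(3, 19, 4) → sum 26  ≤ 35 ✓
(19, 4, 2) → sum 25  ≤ 35 ✓
(4, 2, 7) → sum 13  ≤ 35 ✓
(2, 7, 12) → sum 21  ≤ 35 ✓
(7, 12, 0) → sum 19  ≤ 35 ✓
(12, 0, 14) → sum 26  ≤ 35 ✓
(0, 14, 8) → sum 22  ≤ 35 ✓
(14, 8, 17) → sum 39
(8, 17, 17) → sum 42
(17, 17, 1) → sum 35  ≤ 35 ✓
(17, 1, 14) → sum 32  ≤ 35 ✓
(1, 14, 11) → sum 26  ≤ 35 ✓
15 windows satisfy the condition.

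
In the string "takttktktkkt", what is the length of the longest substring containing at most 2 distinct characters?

10

[t] 1 distinct, len 1
[t, a] 2 distinct, len 2
[a, k] 2 distinct, len 2
[k, t] 2 distinct, len 2
[k, t, t] 2 distinct, len 3
[k, t, t, k] 2 distinct, len 4
[k, t, t, k, t] 2 distinct, len 5
[k, t, t, k, t, k] 2 distinct, len 6
[k, t, t, k, t, k, t] 2 distinct, len 7
[k, t, t, k, t, k, t, k] 2 distinct, len 8
[k, t, t, k, t, k, t, k, k] 2 distinct, len 9
[k, t, t, k, t, k, t, k, k, t] 2 distinct, len 10
Longest length with ≤2 distinct: 10.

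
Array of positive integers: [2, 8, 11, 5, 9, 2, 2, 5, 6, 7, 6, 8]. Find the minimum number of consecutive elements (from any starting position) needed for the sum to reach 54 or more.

add 2: running sum 2 < 54
add 8: running sum 10 < 54
add 11: running sum 21 < 54
add 5: running sum 26 < 54
add 9: running sum 35 < 54
add 2: running sum 37 < 54
add 2: running sum 39 < 54
add 5: running sum 44 < 54
add 6: running sum 50 < 54
end 9: [8, 11, 5, 9, 2, 2, 5, 6, 7] sum 55, len 9
end 10: [8, 11, 5, 9, 2, 2, 5, 6, 7, 6] sum 61, len 10
end 11: [11, 5, 9, 2, 2, 5, 6, 7, 6, 8] sum 61, len 10
Shortest qualifying length: 9.

9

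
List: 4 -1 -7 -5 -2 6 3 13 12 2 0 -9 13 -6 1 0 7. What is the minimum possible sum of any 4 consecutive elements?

(4, -1, -7, -5) → sum -9
(-1, -7, -5, -2) → sum -15
(-7, -5, -2, 6) → sum -8
(-5, -2, 6, 3) → sum 2
(-2, 6, 3, 13) → sum 20
(6, 3, 13, 12) → sum 34
(3, 13, 12, 2) → sum 30
(13, 12, 2, 0) → sum 27
(12, 2, 0, -9) → sum 5
(2, 0, -9, 13) → sum 6
(0, -9, 13, -6) → sum -2
(-9, 13, -6, 1) → sum -1
(13, -6, 1, 0) → sum 8
(-6, 1, 0, 7) → sum 2
Minimum of these is -15.

-15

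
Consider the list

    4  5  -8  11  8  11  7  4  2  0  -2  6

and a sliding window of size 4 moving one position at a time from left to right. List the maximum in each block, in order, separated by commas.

Sliding a size-4 window across the 12 values:
4 5 -8 11 → max 11
5 -8 11 8 → max 11
-8 11 8 11 → max 11
11 8 11 7 → max 11
8 11 7 4 → max 11
11 7 4 2 → max 11
7 4 2 0 → max 7
4 2 0 -2 → max 4
2 0 -2 6 → max 6

11, 11, 11, 11, 11, 11, 7, 4, 6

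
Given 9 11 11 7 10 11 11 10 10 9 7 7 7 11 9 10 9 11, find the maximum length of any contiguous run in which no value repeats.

4

[9] len 1
[9, 11] len 2
[11] len 1
[11, 7] len 2
[11, 7, 10] len 3
[7, 10, 11] len 3
[11] len 1
[11, 10] len 2
[10] len 1
[10, 9] len 2
[10, 9, 7] len 3
[7] len 1
[7] len 1
[7, 11] len 2
[7, 11, 9] len 3
[7, 11, 9, 10] len 4
[10, 9] len 2
[10, 9, 11] len 3
Longest all-distinct length: 4.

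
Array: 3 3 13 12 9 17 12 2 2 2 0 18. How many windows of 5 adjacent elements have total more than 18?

7

[3, 3, 13, 12, 9] → sum 40  > 18 ✓
[3, 13, 12, 9, 17] → sum 54  > 18 ✓
[13, 12, 9, 17, 12] → sum 63  > 18 ✓
[12, 9, 17, 12, 2] → sum 52  > 18 ✓
[9, 17, 12, 2, 2] → sum 42  > 18 ✓
[17, 12, 2, 2, 2] → sum 35  > 18 ✓
[12, 2, 2, 2, 0] → sum 18
[2, 2, 2, 0, 18] → sum 24  > 18 ✓
7 windows satisfy the condition.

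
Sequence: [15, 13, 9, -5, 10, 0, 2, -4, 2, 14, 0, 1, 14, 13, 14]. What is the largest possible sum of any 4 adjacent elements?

42

Each size-4 window and its sum:
15 13 9 -5 → sum 32
13 9 -5 10 → sum 27
9 -5 10 0 → sum 14
-5 10 0 2 → sum 7
10 0 2 -4 → sum 8
0 2 -4 2 → sum 0
2 -4 2 14 → sum 14
-4 2 14 0 → sum 12
2 14 0 1 → sum 17
14 0 1 14 → sum 29
0 1 14 13 → sum 28
1 14 13 14 → sum 42
Largest of these is 42.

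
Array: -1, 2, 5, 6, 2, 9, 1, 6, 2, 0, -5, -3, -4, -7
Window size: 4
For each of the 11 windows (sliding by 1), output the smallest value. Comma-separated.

-1 2 5 6 → min -1
2 5 6 2 → min 2
5 6 2 9 → min 2
6 2 9 1 → min 1
2 9 1 6 → min 1
9 1 6 2 → min 1
1 6 2 0 → min 0
6 2 0 -5 → min -5
2 0 -5 -3 → min -5
0 -5 -3 -4 → min -5
-5 -3 -4 -7 → min -7

-1, 2, 2, 1, 1, 1, 0, -5, -5, -5, -7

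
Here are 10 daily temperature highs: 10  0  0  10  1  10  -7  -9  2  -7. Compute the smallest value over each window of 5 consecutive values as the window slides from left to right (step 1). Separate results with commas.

0, 0, -7, -9, -9, -9

10 0 0 10 1 → min 0
0 0 10 1 10 → min 0
0 10 1 10 -7 → min -7
10 1 10 -7 -9 → min -9
1 10 -7 -9 2 → min -9
10 -7 -9 2 -7 → min -9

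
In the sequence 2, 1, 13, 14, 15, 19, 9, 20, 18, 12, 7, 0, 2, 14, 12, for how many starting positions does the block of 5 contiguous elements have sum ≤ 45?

2 1 13 14 15 → sum 45  ≤ 45 ✓
1 13 14 15 19 → sum 62
13 14 15 19 9 → sum 70
14 15 19 9 20 → sum 77
15 19 9 20 18 → sum 81
19 9 20 18 12 → sum 78
9 20 18 12 7 → sum 66
20 18 12 7 0 → sum 57
18 12 7 0 2 → sum 39  ≤ 45 ✓
12 7 0 2 14 → sum 35  ≤ 45 ✓
7 0 2 14 12 → sum 35  ≤ 45 ✓
4 windows satisfy the condition.

4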